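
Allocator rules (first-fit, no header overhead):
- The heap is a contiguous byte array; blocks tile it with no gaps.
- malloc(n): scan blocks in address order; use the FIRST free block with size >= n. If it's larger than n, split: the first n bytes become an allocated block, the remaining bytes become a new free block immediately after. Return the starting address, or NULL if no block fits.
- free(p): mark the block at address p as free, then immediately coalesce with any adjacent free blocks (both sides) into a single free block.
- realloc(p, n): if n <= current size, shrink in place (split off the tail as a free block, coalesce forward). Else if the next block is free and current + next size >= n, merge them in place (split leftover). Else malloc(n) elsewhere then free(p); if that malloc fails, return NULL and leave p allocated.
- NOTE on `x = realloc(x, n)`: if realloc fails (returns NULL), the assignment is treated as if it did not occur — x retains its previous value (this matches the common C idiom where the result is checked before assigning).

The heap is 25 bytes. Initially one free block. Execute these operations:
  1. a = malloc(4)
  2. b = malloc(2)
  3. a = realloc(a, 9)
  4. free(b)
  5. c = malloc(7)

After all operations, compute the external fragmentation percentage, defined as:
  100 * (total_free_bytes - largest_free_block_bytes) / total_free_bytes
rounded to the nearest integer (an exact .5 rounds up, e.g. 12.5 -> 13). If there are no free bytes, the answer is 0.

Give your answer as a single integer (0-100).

Answer: 33

Derivation:
Op 1: a = malloc(4) -> a = 0; heap: [0-3 ALLOC][4-24 FREE]
Op 2: b = malloc(2) -> b = 4; heap: [0-3 ALLOC][4-5 ALLOC][6-24 FREE]
Op 3: a = realloc(a, 9) -> a = 6; heap: [0-3 FREE][4-5 ALLOC][6-14 ALLOC][15-24 FREE]
Op 4: free(b) -> (freed b); heap: [0-5 FREE][6-14 ALLOC][15-24 FREE]
Op 5: c = malloc(7) -> c = 15; heap: [0-5 FREE][6-14 ALLOC][15-21 ALLOC][22-24 FREE]
Free blocks: [6 3] total_free=9 largest=6 -> 100*(9-6)/9 = 300/9 ≈ 33.333 -> rounds to 33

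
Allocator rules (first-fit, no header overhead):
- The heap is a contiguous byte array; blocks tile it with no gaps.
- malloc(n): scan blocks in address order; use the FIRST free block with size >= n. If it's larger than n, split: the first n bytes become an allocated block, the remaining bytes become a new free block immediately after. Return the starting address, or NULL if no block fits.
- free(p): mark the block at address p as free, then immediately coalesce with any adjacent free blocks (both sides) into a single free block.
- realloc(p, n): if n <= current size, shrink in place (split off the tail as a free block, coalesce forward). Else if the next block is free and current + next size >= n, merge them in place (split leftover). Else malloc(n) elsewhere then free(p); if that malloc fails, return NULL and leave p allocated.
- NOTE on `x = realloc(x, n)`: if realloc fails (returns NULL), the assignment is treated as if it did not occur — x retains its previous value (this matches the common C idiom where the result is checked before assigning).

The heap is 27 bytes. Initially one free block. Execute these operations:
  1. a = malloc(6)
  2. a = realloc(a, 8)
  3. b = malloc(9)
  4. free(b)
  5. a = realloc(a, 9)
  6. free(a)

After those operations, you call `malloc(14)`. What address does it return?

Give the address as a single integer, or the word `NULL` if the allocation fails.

Answer: 0

Derivation:
Op 1: a = malloc(6) -> a = 0; heap: [0-5 ALLOC][6-26 FREE]
Op 2: a = realloc(a, 8) -> a = 0; heap: [0-7 ALLOC][8-26 FREE]
Op 3: b = malloc(9) -> b = 8; heap: [0-7 ALLOC][8-16 ALLOC][17-26 FREE]
Op 4: free(b) -> (freed b); heap: [0-7 ALLOC][8-26 FREE]
Op 5: a = realloc(a, 9) -> a = 0; heap: [0-8 ALLOC][9-26 FREE]
Op 6: free(a) -> (freed a); heap: [0-26 FREE]
malloc(14): first-fit scan over [0-26 FREE] -> 0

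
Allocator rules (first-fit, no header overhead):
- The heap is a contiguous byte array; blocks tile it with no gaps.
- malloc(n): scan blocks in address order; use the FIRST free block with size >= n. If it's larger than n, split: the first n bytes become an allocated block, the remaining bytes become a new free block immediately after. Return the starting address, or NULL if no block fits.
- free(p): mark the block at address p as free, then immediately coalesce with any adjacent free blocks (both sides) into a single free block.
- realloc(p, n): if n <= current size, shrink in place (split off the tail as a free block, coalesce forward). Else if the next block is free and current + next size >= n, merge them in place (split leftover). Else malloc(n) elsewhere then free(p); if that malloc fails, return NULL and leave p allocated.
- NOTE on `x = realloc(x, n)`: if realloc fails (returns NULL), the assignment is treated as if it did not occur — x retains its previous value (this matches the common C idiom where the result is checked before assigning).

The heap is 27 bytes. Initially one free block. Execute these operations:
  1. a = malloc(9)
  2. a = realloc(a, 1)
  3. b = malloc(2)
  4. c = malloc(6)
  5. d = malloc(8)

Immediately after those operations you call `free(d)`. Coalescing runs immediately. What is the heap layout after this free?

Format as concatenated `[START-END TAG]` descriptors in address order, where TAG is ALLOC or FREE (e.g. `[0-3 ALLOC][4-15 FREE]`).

Op 1: a = malloc(9) -> a = 0; heap: [0-8 ALLOC][9-26 FREE]
Op 2: a = realloc(a, 1) -> a = 0; heap: [0-0 ALLOC][1-26 FREE]
Op 3: b = malloc(2) -> b = 1; heap: [0-0 ALLOC][1-2 ALLOC][3-26 FREE]
Op 4: c = malloc(6) -> c = 3; heap: [0-0 ALLOC][1-2 ALLOC][3-8 ALLOC][9-26 FREE]
Op 5: d = malloc(8) -> d = 9; heap: [0-0 ALLOC][1-2 ALLOC][3-8 ALLOC][9-16 ALLOC][17-26 FREE]
free(d): d = 9 -> block [9-16 ALLOC]; mark free, coalesce with adjacent free neighbors -> [0-0 ALLOC][1-2 ALLOC][3-8 ALLOC][9-26 FREE]

Answer: [0-0 ALLOC][1-2 ALLOC][3-8 ALLOC][9-26 FREE]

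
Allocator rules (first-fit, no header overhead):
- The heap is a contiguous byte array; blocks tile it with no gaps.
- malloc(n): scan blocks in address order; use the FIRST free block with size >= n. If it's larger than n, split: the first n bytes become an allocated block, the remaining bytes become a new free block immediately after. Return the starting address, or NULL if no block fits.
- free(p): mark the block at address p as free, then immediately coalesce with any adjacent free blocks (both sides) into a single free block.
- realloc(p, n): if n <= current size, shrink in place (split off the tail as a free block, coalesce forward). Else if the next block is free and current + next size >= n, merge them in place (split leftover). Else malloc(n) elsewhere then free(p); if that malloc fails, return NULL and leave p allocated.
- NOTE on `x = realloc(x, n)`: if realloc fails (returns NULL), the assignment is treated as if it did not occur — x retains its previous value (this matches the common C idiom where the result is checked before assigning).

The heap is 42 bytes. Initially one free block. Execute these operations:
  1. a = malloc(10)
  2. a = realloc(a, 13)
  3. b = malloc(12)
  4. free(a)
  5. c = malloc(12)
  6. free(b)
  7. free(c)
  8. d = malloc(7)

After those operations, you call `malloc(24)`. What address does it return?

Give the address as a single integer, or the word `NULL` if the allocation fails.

Op 1: a = malloc(10) -> a = 0; heap: [0-9 ALLOC][10-41 FREE]
Op 2: a = realloc(a, 13) -> a = 0; heap: [0-12 ALLOC][13-41 FREE]
Op 3: b = malloc(12) -> b = 13; heap: [0-12 ALLOC][13-24 ALLOC][25-41 FREE]
Op 4: free(a) -> (freed a); heap: [0-12 FREE][13-24 ALLOC][25-41 FREE]
Op 5: c = malloc(12) -> c = 0; heap: [0-11 ALLOC][12-12 FREE][13-24 ALLOC][25-41 FREE]
Op 6: free(b) -> (freed b); heap: [0-11 ALLOC][12-41 FREE]
Op 7: free(c) -> (freed c); heap: [0-41 FREE]
Op 8: d = malloc(7) -> d = 0; heap: [0-6 ALLOC][7-41 FREE]
malloc(24): first-fit scan over [0-6 ALLOC][7-41 FREE] -> 7

Answer: 7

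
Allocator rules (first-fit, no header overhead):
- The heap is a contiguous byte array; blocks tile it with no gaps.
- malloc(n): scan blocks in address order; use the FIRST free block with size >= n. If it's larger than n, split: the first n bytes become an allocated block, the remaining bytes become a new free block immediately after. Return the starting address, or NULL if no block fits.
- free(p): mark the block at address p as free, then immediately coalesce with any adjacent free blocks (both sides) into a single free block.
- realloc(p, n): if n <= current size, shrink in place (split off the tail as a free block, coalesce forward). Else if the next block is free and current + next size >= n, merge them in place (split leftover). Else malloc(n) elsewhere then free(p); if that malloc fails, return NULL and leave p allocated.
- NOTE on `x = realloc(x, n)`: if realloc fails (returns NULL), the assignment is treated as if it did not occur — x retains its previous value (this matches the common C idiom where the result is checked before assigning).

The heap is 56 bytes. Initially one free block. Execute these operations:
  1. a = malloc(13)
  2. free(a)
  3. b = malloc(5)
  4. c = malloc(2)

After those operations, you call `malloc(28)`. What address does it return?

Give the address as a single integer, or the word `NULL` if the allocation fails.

Op 1: a = malloc(13) -> a = 0; heap: [0-12 ALLOC][13-55 FREE]
Op 2: free(a) -> (freed a); heap: [0-55 FREE]
Op 3: b = malloc(5) -> b = 0; heap: [0-4 ALLOC][5-55 FREE]
Op 4: c = malloc(2) -> c = 5; heap: [0-4 ALLOC][5-6 ALLOC][7-55 FREE]
malloc(28): first-fit scan over [0-4 ALLOC][5-6 ALLOC][7-55 FREE] -> 7

Answer: 7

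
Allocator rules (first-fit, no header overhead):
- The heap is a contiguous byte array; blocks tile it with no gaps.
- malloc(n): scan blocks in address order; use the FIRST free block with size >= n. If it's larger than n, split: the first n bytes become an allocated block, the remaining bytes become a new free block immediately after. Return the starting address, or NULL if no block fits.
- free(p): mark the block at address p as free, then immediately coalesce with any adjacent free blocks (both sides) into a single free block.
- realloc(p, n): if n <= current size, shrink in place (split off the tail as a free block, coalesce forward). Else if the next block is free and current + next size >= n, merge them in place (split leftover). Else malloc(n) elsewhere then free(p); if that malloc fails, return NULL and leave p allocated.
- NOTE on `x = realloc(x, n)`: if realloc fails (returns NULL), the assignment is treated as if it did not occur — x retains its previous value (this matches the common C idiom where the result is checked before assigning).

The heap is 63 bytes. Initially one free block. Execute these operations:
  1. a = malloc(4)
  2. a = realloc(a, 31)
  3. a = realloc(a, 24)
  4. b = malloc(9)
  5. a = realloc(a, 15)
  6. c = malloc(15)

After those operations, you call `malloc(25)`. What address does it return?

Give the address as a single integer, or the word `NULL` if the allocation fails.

Op 1: a = malloc(4) -> a = 0; heap: [0-3 ALLOC][4-62 FREE]
Op 2: a = realloc(a, 31) -> a = 0; heap: [0-30 ALLOC][31-62 FREE]
Op 3: a = realloc(a, 24) -> a = 0; heap: [0-23 ALLOC][24-62 FREE]
Op 4: b = malloc(9) -> b = 24; heap: [0-23 ALLOC][24-32 ALLOC][33-62 FREE]
Op 5: a = realloc(a, 15) -> a = 0; heap: [0-14 ALLOC][15-23 FREE][24-32 ALLOC][33-62 FREE]
Op 6: c = malloc(15) -> c = 33; heap: [0-14 ALLOC][15-23 FREE][24-32 ALLOC][33-47 ALLOC][48-62 FREE]
malloc(25): first-fit scan over [0-14 ALLOC][15-23 FREE][24-32 ALLOC][33-47 ALLOC][48-62 FREE] -> NULL

Answer: NULL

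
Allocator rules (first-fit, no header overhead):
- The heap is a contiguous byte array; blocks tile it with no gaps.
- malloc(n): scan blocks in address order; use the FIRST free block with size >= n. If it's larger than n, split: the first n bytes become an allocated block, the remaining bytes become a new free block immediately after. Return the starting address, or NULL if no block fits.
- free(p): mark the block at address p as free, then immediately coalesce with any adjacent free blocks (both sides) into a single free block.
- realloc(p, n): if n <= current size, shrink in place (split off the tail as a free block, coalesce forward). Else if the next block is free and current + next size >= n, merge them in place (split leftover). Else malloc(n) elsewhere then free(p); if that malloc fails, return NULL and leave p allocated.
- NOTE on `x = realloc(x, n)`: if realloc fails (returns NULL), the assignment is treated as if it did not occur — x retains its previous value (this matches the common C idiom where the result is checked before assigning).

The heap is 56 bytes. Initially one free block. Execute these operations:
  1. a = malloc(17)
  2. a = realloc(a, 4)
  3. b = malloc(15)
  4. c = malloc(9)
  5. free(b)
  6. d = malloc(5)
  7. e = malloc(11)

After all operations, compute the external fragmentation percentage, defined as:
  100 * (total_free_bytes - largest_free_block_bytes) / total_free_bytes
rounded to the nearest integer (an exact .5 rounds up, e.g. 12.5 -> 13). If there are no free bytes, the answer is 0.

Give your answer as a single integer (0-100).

Answer: 37

Derivation:
Op 1: a = malloc(17) -> a = 0; heap: [0-16 ALLOC][17-55 FREE]
Op 2: a = realloc(a, 4) -> a = 0; heap: [0-3 ALLOC][4-55 FREE]
Op 3: b = malloc(15) -> b = 4; heap: [0-3 ALLOC][4-18 ALLOC][19-55 FREE]
Op 4: c = malloc(9) -> c = 19; heap: [0-3 ALLOC][4-18 ALLOC][19-27 ALLOC][28-55 FREE]
Op 5: free(b) -> (freed b); heap: [0-3 ALLOC][4-18 FREE][19-27 ALLOC][28-55 FREE]
Op 6: d = malloc(5) -> d = 4; heap: [0-3 ALLOC][4-8 ALLOC][9-18 FREE][19-27 ALLOC][28-55 FREE]
Op 7: e = malloc(11) -> e = 28; heap: [0-3 ALLOC][4-8 ALLOC][9-18 FREE][19-27 ALLOC][28-38 ALLOC][39-55 FREE]
Free blocks: [10 17] total_free=27 largest=17 -> 100*(27-17)/27 = 1000/27 ≈ 37.037 -> rounds to 37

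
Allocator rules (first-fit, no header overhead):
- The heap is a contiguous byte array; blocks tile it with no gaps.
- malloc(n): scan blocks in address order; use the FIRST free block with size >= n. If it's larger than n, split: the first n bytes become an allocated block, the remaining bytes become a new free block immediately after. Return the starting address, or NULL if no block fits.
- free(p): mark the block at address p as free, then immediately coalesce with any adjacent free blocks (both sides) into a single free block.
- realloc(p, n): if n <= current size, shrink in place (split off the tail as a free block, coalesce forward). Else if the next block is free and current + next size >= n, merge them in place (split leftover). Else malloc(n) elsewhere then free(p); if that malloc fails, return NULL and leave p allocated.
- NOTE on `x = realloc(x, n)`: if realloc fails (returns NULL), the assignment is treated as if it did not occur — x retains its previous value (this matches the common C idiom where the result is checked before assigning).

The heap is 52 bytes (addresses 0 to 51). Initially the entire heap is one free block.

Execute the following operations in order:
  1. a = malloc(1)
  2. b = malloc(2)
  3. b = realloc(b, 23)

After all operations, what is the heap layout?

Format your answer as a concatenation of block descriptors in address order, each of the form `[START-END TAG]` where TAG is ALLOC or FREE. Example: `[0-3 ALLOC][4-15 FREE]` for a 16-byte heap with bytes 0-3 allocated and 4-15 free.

Answer: [0-0 ALLOC][1-23 ALLOC][24-51 FREE]

Derivation:
Op 1: a = malloc(1) -> a = 0; heap: [0-0 ALLOC][1-51 FREE]
Op 2: b = malloc(2) -> b = 1; heap: [0-0 ALLOC][1-2 ALLOC][3-51 FREE]
Op 3: b = realloc(b, 23) -> b = 1; heap: [0-0 ALLOC][1-23 ALLOC][24-51 FREE]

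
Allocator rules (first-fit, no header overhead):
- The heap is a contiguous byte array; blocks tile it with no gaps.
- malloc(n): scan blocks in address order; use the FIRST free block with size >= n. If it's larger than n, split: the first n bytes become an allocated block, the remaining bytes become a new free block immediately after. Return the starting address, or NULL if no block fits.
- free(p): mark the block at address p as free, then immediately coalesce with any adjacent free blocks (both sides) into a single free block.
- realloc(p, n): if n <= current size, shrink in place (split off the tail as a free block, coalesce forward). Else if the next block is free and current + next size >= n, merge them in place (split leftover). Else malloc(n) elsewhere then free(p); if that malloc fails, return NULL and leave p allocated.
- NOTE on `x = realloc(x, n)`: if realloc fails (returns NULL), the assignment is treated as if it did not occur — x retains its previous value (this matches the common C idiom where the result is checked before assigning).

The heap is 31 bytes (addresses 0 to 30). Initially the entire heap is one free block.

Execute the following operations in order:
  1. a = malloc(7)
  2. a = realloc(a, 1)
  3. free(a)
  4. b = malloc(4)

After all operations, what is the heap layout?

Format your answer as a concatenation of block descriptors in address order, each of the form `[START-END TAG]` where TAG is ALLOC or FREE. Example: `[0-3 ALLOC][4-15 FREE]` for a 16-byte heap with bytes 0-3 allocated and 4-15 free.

Op 1: a = malloc(7) -> a = 0; heap: [0-6 ALLOC][7-30 FREE]
Op 2: a = realloc(a, 1) -> a = 0; heap: [0-0 ALLOC][1-30 FREE]
Op 3: free(a) -> (freed a); heap: [0-30 FREE]
Op 4: b = malloc(4) -> b = 0; heap: [0-3 ALLOC][4-30 FREE]

Answer: [0-3 ALLOC][4-30 FREE]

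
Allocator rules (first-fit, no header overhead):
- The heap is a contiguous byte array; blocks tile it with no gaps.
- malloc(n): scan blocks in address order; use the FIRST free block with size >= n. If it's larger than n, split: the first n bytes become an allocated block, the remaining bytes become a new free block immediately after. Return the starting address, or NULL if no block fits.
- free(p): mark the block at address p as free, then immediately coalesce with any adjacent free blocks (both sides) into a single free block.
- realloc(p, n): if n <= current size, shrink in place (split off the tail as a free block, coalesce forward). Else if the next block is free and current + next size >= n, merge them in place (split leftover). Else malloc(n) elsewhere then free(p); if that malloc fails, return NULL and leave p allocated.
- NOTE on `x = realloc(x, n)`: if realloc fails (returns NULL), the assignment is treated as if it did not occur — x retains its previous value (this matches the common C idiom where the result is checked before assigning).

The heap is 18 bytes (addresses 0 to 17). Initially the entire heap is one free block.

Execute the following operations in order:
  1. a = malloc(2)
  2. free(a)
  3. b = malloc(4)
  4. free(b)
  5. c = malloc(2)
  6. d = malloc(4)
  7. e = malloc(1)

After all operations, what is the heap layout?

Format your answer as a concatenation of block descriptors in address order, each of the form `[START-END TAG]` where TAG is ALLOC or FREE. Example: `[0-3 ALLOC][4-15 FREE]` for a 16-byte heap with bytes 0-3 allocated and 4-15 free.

Op 1: a = malloc(2) -> a = 0; heap: [0-1 ALLOC][2-17 FREE]
Op 2: free(a) -> (freed a); heap: [0-17 FREE]
Op 3: b = malloc(4) -> b = 0; heap: [0-3 ALLOC][4-17 FREE]
Op 4: free(b) -> (freed b); heap: [0-17 FREE]
Op 5: c = malloc(2) -> c = 0; heap: [0-1 ALLOC][2-17 FREE]
Op 6: d = malloc(4) -> d = 2; heap: [0-1 ALLOC][2-5 ALLOC][6-17 FREE]
Op 7: e = malloc(1) -> e = 6; heap: [0-1 ALLOC][2-5 ALLOC][6-6 ALLOC][7-17 FREE]

Answer: [0-1 ALLOC][2-5 ALLOC][6-6 ALLOC][7-17 FREE]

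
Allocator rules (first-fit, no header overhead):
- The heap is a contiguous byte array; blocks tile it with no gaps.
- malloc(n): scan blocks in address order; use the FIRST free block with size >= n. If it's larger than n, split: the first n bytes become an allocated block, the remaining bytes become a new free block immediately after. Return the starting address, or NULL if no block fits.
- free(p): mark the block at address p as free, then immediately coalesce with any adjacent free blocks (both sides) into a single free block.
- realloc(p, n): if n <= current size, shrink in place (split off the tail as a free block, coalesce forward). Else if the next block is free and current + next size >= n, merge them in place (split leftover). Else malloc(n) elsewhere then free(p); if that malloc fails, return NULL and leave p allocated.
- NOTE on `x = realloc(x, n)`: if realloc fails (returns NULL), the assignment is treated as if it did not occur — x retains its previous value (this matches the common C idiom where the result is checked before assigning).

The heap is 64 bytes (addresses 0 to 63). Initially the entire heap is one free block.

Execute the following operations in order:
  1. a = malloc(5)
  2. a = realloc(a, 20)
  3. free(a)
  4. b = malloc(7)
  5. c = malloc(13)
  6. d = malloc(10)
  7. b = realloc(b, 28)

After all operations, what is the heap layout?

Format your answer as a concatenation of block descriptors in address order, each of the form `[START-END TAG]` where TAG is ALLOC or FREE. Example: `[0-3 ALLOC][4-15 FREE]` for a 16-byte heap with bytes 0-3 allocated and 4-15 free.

Op 1: a = malloc(5) -> a = 0; heap: [0-4 ALLOC][5-63 FREE]
Op 2: a = realloc(a, 20) -> a = 0; heap: [0-19 ALLOC][20-63 FREE]
Op 3: free(a) -> (freed a); heap: [0-63 FREE]
Op 4: b = malloc(7) -> b = 0; heap: [0-6 ALLOC][7-63 FREE]
Op 5: c = malloc(13) -> c = 7; heap: [0-6 ALLOC][7-19 ALLOC][20-63 FREE]
Op 6: d = malloc(10) -> d = 20; heap: [0-6 ALLOC][7-19 ALLOC][20-29 ALLOC][30-63 FREE]
Op 7: b = realloc(b, 28) -> b = 30; heap: [0-6 FREE][7-19 ALLOC][20-29 ALLOC][30-57 ALLOC][58-63 FREE]

Answer: [0-6 FREE][7-19 ALLOC][20-29 ALLOC][30-57 ALLOC][58-63 FREE]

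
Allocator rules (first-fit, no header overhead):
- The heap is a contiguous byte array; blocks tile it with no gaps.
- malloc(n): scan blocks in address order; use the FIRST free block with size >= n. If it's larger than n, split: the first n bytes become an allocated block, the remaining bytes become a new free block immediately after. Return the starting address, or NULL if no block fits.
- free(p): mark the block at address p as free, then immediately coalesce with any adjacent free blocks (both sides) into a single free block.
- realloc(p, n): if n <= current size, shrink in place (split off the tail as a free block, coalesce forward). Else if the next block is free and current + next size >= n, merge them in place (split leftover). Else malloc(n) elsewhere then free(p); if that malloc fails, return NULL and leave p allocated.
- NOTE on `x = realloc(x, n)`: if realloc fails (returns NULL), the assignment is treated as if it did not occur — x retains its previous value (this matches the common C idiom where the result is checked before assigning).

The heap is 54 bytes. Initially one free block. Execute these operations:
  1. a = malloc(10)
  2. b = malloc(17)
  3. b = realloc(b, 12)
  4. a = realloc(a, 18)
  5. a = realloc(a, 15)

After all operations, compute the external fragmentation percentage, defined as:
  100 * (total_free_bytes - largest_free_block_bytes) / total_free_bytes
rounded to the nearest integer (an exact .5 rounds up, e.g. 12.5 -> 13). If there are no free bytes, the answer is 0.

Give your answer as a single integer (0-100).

Op 1: a = malloc(10) -> a = 0; heap: [0-9 ALLOC][10-53 FREE]
Op 2: b = malloc(17) -> b = 10; heap: [0-9 ALLOC][10-26 ALLOC][27-53 FREE]
Op 3: b = realloc(b, 12) -> b = 10; heap: [0-9 ALLOC][10-21 ALLOC][22-53 FREE]
Op 4: a = realloc(a, 18) -> a = 22; heap: [0-9 FREE][10-21 ALLOC][22-39 ALLOC][40-53 FREE]
Op 5: a = realloc(a, 15) -> a = 22; heap: [0-9 FREE][10-21 ALLOC][22-36 ALLOC][37-53 FREE]
Free blocks: [10 17] total_free=27 largest=17 -> 100*(27-17)/27 = 1000/27 ≈ 37.037 -> rounds to 37

Answer: 37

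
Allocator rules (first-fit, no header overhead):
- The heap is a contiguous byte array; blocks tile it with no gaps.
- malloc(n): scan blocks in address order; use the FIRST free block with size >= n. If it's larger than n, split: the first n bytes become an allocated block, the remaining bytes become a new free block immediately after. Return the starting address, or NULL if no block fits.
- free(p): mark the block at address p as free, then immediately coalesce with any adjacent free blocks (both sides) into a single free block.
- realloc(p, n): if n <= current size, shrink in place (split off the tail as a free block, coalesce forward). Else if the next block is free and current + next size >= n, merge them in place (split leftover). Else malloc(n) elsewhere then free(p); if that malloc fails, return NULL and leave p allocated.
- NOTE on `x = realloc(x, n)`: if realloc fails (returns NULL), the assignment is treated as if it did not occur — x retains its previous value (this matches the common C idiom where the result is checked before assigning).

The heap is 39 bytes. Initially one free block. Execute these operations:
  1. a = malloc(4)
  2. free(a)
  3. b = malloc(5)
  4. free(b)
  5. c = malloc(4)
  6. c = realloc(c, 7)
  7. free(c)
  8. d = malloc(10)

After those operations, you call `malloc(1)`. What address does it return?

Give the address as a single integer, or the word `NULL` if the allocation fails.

Op 1: a = malloc(4) -> a = 0; heap: [0-3 ALLOC][4-38 FREE]
Op 2: free(a) -> (freed a); heap: [0-38 FREE]
Op 3: b = malloc(5) -> b = 0; heap: [0-4 ALLOC][5-38 FREE]
Op 4: free(b) -> (freed b); heap: [0-38 FREE]
Op 5: c = malloc(4) -> c = 0; heap: [0-3 ALLOC][4-38 FREE]
Op 6: c = realloc(c, 7) -> c = 0; heap: [0-6 ALLOC][7-38 FREE]
Op 7: free(c) -> (freed c); heap: [0-38 FREE]
Op 8: d = malloc(10) -> d = 0; heap: [0-9 ALLOC][10-38 FREE]
malloc(1): first-fit scan over [0-9 ALLOC][10-38 FREE] -> 10

Answer: 10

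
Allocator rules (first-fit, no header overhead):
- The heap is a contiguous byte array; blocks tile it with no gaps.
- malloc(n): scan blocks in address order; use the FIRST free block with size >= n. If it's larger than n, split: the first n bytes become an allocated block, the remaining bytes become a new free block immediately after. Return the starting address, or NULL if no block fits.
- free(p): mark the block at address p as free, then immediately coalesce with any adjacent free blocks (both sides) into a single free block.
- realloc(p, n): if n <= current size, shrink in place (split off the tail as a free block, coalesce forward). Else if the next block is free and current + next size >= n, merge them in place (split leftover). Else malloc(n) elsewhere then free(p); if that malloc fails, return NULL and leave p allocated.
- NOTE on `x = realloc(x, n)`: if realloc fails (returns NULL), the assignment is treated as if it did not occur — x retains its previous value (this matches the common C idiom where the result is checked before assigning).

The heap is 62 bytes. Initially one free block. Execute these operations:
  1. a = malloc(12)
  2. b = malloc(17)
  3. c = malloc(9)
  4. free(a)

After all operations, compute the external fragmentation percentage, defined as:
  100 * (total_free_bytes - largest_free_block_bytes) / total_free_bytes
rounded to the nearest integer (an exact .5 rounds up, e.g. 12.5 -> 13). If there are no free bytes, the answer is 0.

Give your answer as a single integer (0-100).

Op 1: a = malloc(12) -> a = 0; heap: [0-11 ALLOC][12-61 FREE]
Op 2: b = malloc(17) -> b = 12; heap: [0-11 ALLOC][12-28 ALLOC][29-61 FREE]
Op 3: c = malloc(9) -> c = 29; heap: [0-11 ALLOC][12-28 ALLOC][29-37 ALLOC][38-61 FREE]
Op 4: free(a) -> (freed a); heap: [0-11 FREE][12-28 ALLOC][29-37 ALLOC][38-61 FREE]
Free blocks: [12 24] total_free=36 largest=24 -> 100*(36-24)/36 = 1200/36 ≈ 33.333 -> rounds to 33

Answer: 33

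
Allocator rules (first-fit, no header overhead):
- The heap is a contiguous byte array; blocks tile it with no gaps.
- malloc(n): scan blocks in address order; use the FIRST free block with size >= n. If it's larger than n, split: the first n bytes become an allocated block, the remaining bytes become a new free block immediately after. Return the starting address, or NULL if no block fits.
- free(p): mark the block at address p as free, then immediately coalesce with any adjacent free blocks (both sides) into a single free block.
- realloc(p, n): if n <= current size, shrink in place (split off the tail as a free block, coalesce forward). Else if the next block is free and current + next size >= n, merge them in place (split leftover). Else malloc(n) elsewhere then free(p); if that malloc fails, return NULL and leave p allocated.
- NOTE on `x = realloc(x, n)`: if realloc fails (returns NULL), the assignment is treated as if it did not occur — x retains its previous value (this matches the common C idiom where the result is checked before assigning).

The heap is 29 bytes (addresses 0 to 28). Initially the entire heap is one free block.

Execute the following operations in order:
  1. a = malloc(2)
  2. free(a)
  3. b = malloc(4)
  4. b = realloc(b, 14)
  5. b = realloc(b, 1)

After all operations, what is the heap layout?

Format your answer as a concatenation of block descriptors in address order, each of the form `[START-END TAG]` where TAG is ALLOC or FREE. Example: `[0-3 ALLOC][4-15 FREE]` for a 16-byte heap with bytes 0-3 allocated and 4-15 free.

Answer: [0-0 ALLOC][1-28 FREE]

Derivation:
Op 1: a = malloc(2) -> a = 0; heap: [0-1 ALLOC][2-28 FREE]
Op 2: free(a) -> (freed a); heap: [0-28 FREE]
Op 3: b = malloc(4) -> b = 0; heap: [0-3 ALLOC][4-28 FREE]
Op 4: b = realloc(b, 14) -> b = 0; heap: [0-13 ALLOC][14-28 FREE]
Op 5: b = realloc(b, 1) -> b = 0; heap: [0-0 ALLOC][1-28 FREE]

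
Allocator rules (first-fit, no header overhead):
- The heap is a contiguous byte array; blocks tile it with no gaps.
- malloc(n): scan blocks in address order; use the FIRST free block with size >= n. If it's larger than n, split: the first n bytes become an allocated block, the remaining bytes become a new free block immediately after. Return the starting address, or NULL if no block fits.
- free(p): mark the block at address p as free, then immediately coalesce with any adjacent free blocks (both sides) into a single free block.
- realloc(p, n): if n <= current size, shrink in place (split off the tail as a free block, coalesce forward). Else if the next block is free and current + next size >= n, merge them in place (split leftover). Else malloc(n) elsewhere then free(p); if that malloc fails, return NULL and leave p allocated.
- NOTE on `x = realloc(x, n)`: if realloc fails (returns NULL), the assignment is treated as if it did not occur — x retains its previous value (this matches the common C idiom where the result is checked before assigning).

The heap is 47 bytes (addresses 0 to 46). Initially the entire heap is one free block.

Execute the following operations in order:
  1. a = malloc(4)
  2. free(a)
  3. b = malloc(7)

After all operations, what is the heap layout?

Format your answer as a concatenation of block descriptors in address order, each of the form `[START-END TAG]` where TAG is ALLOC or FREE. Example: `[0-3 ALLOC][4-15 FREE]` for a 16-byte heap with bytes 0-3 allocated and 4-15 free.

Answer: [0-6 ALLOC][7-46 FREE]

Derivation:
Op 1: a = malloc(4) -> a = 0; heap: [0-3 ALLOC][4-46 FREE]
Op 2: free(a) -> (freed a); heap: [0-46 FREE]
Op 3: b = malloc(7) -> b = 0; heap: [0-6 ALLOC][7-46 FREE]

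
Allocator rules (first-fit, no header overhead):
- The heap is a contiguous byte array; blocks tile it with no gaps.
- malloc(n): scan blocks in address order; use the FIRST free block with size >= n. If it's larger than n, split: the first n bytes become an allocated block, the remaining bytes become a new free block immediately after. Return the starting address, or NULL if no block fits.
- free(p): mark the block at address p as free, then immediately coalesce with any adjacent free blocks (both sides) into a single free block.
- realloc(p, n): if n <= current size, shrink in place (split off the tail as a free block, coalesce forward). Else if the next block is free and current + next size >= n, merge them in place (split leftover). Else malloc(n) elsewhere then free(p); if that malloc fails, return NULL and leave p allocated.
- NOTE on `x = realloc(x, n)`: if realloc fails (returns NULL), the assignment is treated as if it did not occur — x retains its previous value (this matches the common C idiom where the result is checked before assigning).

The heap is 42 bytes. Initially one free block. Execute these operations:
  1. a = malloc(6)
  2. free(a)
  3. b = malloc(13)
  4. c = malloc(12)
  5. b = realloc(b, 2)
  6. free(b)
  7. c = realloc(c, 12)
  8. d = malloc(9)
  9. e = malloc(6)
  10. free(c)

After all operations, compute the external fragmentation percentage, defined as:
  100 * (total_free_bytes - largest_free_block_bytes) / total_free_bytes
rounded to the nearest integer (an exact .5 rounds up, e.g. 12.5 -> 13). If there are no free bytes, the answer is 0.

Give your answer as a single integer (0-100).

Answer: 41

Derivation:
Op 1: a = malloc(6) -> a = 0; heap: [0-5 ALLOC][6-41 FREE]
Op 2: free(a) -> (freed a); heap: [0-41 FREE]
Op 3: b = malloc(13) -> b = 0; heap: [0-12 ALLOC][13-41 FREE]
Op 4: c = malloc(12) -> c = 13; heap: [0-12 ALLOC][13-24 ALLOC][25-41 FREE]
Op 5: b = realloc(b, 2) -> b = 0; heap: [0-1 ALLOC][2-12 FREE][13-24 ALLOC][25-41 FREE]
Op 6: free(b) -> (freed b); heap: [0-12 FREE][13-24 ALLOC][25-41 FREE]
Op 7: c = realloc(c, 12) -> c = 13; heap: [0-12 FREE][13-24 ALLOC][25-41 FREE]
Op 8: d = malloc(9) -> d = 0; heap: [0-8 ALLOC][9-12 FREE][13-24 ALLOC][25-41 FREE]
Op 9: e = malloc(6) -> e = 25; heap: [0-8 ALLOC][9-12 FREE][13-24 ALLOC][25-30 ALLOC][31-41 FREE]
Op 10: free(c) -> (freed c); heap: [0-8 ALLOC][9-24 FREE][25-30 ALLOC][31-41 FREE]
Free blocks: [16 11] total_free=27 largest=16 -> 100*(27-16)/27 = 1100/27 ≈ 40.741 -> rounds to 41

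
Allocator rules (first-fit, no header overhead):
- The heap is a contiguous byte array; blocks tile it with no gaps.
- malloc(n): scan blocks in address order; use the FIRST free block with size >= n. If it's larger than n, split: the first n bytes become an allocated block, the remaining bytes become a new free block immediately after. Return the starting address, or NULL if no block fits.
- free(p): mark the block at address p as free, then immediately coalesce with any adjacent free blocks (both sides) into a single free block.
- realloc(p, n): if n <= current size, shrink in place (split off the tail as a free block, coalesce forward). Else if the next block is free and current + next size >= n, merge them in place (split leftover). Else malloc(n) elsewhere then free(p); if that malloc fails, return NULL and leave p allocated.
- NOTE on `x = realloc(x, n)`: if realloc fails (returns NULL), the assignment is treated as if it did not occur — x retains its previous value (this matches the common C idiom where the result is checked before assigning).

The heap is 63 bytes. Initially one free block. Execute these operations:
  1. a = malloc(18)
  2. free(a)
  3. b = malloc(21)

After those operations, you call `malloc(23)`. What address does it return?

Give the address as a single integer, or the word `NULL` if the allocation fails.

Answer: 21

Derivation:
Op 1: a = malloc(18) -> a = 0; heap: [0-17 ALLOC][18-62 FREE]
Op 2: free(a) -> (freed a); heap: [0-62 FREE]
Op 3: b = malloc(21) -> b = 0; heap: [0-20 ALLOC][21-62 FREE]
malloc(23): first-fit scan over [0-20 ALLOC][21-62 FREE] -> 21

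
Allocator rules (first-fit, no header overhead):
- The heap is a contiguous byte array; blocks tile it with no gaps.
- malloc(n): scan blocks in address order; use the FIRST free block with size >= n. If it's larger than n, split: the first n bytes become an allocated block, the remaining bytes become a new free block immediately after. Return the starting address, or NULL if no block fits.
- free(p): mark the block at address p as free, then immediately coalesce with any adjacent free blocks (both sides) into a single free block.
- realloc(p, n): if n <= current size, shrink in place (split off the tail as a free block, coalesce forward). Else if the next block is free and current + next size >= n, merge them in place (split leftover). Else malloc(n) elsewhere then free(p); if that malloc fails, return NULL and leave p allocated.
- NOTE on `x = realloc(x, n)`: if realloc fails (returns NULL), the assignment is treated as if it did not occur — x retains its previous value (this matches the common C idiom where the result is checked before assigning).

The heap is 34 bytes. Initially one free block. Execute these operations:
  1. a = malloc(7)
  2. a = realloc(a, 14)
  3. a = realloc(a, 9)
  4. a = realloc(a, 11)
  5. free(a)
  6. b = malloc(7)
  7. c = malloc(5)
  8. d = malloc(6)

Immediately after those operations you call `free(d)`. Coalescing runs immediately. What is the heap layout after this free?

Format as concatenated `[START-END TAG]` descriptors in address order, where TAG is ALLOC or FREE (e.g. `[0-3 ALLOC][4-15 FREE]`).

Answer: [0-6 ALLOC][7-11 ALLOC][12-33 FREE]

Derivation:
Op 1: a = malloc(7) -> a = 0; heap: [0-6 ALLOC][7-33 FREE]
Op 2: a = realloc(a, 14) -> a = 0; heap: [0-13 ALLOC][14-33 FREE]
Op 3: a = realloc(a, 9) -> a = 0; heap: [0-8 ALLOC][9-33 FREE]
Op 4: a = realloc(a, 11) -> a = 0; heap: [0-10 ALLOC][11-33 FREE]
Op 5: free(a) -> (freed a); heap: [0-33 FREE]
Op 6: b = malloc(7) -> b = 0; heap: [0-6 ALLOC][7-33 FREE]
Op 7: c = malloc(5) -> c = 7; heap: [0-6 ALLOC][7-11 ALLOC][12-33 FREE]
Op 8: d = malloc(6) -> d = 12; heap: [0-6 ALLOC][7-11 ALLOC][12-17 ALLOC][18-33 FREE]
free(d): d = 12 -> block [12-17 ALLOC]; mark free, coalesce with adjacent free neighbors -> [0-6 ALLOC][7-11 ALLOC][12-33 FREE]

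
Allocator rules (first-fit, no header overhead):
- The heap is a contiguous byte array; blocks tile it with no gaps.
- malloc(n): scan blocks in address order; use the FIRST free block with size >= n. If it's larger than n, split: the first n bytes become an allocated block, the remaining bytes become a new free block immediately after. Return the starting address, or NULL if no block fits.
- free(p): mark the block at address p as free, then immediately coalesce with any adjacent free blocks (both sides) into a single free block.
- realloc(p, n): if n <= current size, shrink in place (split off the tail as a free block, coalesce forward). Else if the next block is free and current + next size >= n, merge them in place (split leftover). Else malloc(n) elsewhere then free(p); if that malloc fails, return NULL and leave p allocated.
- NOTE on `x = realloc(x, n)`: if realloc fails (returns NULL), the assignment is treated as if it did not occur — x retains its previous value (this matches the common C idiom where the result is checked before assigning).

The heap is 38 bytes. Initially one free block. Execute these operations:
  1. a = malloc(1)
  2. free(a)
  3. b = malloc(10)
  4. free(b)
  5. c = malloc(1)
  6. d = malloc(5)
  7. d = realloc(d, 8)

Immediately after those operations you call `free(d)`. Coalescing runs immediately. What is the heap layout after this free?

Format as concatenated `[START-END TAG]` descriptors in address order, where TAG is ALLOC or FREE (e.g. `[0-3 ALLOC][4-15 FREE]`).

Answer: [0-0 ALLOC][1-37 FREE]

Derivation:
Op 1: a = malloc(1) -> a = 0; heap: [0-0 ALLOC][1-37 FREE]
Op 2: free(a) -> (freed a); heap: [0-37 FREE]
Op 3: b = malloc(10) -> b = 0; heap: [0-9 ALLOC][10-37 FREE]
Op 4: free(b) -> (freed b); heap: [0-37 FREE]
Op 5: c = malloc(1) -> c = 0; heap: [0-0 ALLOC][1-37 FREE]
Op 6: d = malloc(5) -> d = 1; heap: [0-0 ALLOC][1-5 ALLOC][6-37 FREE]
Op 7: d = realloc(d, 8) -> d = 1; heap: [0-0 ALLOC][1-8 ALLOC][9-37 FREE]
free(d): d = 1 -> block [1-8 ALLOC]; mark free, coalesce with adjacent free neighbors -> [0-0 ALLOC][1-37 FREE]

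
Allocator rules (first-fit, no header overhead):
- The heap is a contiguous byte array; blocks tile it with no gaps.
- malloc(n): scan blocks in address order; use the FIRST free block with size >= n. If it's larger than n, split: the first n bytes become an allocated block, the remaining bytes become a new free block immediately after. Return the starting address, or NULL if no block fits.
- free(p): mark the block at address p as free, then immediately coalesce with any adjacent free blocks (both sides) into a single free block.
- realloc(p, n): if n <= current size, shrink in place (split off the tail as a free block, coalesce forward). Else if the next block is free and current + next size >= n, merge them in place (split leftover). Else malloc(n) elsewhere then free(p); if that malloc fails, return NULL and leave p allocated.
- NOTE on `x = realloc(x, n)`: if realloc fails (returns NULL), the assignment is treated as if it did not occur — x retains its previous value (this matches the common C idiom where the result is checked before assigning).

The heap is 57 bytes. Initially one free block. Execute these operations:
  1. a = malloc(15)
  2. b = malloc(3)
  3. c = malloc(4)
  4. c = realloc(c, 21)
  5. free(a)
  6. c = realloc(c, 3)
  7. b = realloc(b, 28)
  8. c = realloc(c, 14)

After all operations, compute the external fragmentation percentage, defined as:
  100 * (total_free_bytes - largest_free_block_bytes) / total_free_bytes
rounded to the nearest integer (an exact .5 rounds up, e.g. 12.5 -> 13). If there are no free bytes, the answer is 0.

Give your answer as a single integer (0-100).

Answer: 47

Derivation:
Op 1: a = malloc(15) -> a = 0; heap: [0-14 ALLOC][15-56 FREE]
Op 2: b = malloc(3) -> b = 15; heap: [0-14 ALLOC][15-17 ALLOC][18-56 FREE]
Op 3: c = malloc(4) -> c = 18; heap: [0-14 ALLOC][15-17 ALLOC][18-21 ALLOC][22-56 FREE]
Op 4: c = realloc(c, 21) -> c = 18; heap: [0-14 ALLOC][15-17 ALLOC][18-38 ALLOC][39-56 FREE]
Op 5: free(a) -> (freed a); heap: [0-14 FREE][15-17 ALLOC][18-38 ALLOC][39-56 FREE]
Op 6: c = realloc(c, 3) -> c = 18; heap: [0-14 FREE][15-17 ALLOC][18-20 ALLOC][21-56 FREE]
Op 7: b = realloc(b, 28) -> b = 21; heap: [0-17 FREE][18-20 ALLOC][21-48 ALLOC][49-56 FREE]
Op 8: c = realloc(c, 14) -> c = 0; heap: [0-13 ALLOC][14-20 FREE][21-48 ALLOC][49-56 FREE]
Free blocks: [7 8] total_free=15 largest=8 -> 100*(15-8)/15 = 700/15 ≈ 46.667 -> rounds to 47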